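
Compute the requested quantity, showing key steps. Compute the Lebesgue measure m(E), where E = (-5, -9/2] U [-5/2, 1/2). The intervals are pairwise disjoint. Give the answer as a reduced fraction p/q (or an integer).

For pairwise disjoint intervals, m(union_i I_i) = sum_i m(I_i),
and m is invariant under swapping open/closed endpoints (single points have measure 0).
So m(E) = sum_i (b_i - a_i).
  I_1 has length -9/2 - (-5) = 1/2.
  I_2 has length 1/2 - (-5/2) = 3.
Summing:
  m(E) = 1/2 + 3 = 7/2.

7/2


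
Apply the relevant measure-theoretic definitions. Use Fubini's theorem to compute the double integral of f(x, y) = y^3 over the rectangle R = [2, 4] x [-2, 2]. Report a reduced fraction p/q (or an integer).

f(x, y) is a tensor product of a function of x and a function of y, and both factors are bounded continuous (hence Lebesgue integrable) on the rectangle, so Fubini's theorem applies:
  integral_R f d(m x m) = (integral_a1^b1 1 dx) * (integral_a2^b2 y^3 dy).
Inner integral in x: integral_{2}^{4} 1 dx = (4^1 - 2^1)/1
  = 2.
Inner integral in y: integral_{-2}^{2} y^3 dy = (2^4 - (-2)^4)/4
  = 0.
Product: (2) * (0) = 0.

0


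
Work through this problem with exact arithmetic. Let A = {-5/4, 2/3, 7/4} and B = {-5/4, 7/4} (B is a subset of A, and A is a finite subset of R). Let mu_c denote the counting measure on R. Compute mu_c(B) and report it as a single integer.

Counting measure assigns mu_c(E) = |E| (number of elements) when E is finite.
B has 2 element(s), so mu_c(B) = 2.

2


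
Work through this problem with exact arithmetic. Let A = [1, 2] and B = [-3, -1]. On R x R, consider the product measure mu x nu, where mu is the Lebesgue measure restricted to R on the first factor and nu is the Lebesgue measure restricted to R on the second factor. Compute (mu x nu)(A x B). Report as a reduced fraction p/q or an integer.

For a measurable rectangle A x B, the product measure satisfies
  (mu x nu)(A x B) = mu(A) * nu(B).
  mu(A) = 1.
  nu(B) = 2.
  (mu x nu)(A x B) = 1 * 2 = 2.

2


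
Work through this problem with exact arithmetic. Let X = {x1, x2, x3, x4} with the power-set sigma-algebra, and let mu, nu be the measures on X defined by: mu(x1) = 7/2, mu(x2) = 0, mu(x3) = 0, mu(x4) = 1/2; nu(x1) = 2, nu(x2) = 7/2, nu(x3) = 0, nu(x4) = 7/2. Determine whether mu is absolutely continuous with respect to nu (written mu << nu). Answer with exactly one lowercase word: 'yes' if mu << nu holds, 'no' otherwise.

mu << nu means: every nu-null measurable set is also mu-null; equivalently, for every atom x, if nu({x}) = 0 then mu({x}) = 0.
Checking each atom:
  x1: nu = 2 > 0 -> no constraint.
  x2: nu = 7/2 > 0 -> no constraint.
  x3: nu = 0, mu = 0 -> consistent with mu << nu.
  x4: nu = 7/2 > 0 -> no constraint.
No atom violates the condition. Therefore mu << nu.

yes


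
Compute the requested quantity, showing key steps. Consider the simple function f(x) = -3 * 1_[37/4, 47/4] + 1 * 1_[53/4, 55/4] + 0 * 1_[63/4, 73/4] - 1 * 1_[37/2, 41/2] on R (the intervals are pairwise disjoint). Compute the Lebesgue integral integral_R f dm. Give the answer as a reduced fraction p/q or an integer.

For a simple function f = sum_i c_i * 1_{A_i} with disjoint A_i,
  integral f dm = sum_i c_i * m(A_i).
Lengths of the A_i:
  m(A_1) = 47/4 - 37/4 = 5/2.
  m(A_2) = 55/4 - 53/4 = 1/2.
  m(A_3) = 73/4 - 63/4 = 5/2.
  m(A_4) = 41/2 - 37/2 = 2.
Contributions c_i * m(A_i):
  (-3) * (5/2) = -15/2.
  (1) * (1/2) = 1/2.
  (0) * (5/2) = 0.
  (-1) * (2) = -2.
Total: -15/2 + 1/2 + 0 - 2 = -9.

-9


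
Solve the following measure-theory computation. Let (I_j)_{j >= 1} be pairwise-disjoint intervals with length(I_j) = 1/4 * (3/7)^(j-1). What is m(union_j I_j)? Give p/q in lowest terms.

By countable additivity of the Lebesgue measure on pairwise disjoint measurable sets,
  m(union_{j >= 1} I_j) = sum_{j >= 1} m(I_j) = sum_{j >= 1} a * r^(j-1),
  with a = 1/4 and r = 3/7.
Since 0 < r = 3/7 < 1, the geometric series converges:
  sum_{j >= 1} a * r^(j-1) = a / (1 - r).
  = 1/4 / (1 - 3/7)
  = 1/4 / (4/7)
  = 7/16.

7/16


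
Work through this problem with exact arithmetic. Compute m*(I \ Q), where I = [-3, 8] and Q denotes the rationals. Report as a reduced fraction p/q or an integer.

The interval I = [-3, 8] has m(I) = 8 - (-3) = 11 (endpoints are measure-zero, so open/closed/half-open agree). Write I = (I cap Q) u (I \ Q). The rationals in I are countable, so m*(I cap Q) = 0 (cover each rational by intervals whose total length is arbitrarily small). By countable subadditivity m*(I) <= m*(I cap Q) + m*(I \ Q), hence m*(I \ Q) >= m(I) = 11. The reverse inequality m*(I \ Q) <= m*(I) = 11 is trivial since (I \ Q) is a subset of I. Therefore m*(I \ Q) = 11.

11


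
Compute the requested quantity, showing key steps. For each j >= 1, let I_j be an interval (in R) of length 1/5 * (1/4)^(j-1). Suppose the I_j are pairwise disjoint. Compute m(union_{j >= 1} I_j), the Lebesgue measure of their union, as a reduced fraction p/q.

By countable additivity of the Lebesgue measure on pairwise disjoint measurable sets,
  m(union_{j >= 1} I_j) = sum_{j >= 1} m(I_j) = sum_{j >= 1} a * r^(j-1),
  with a = 1/5 and r = 1/4.
Since 0 < r = 1/4 < 1, the geometric series converges:
  sum_{j >= 1} a * r^(j-1) = a / (1 - r).
  = 1/5 / (1 - 1/4)
  = 1/5 / (3/4)
  = 4/15.

4/15


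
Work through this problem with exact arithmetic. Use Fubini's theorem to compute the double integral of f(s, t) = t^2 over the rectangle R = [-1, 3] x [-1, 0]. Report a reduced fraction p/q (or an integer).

f(s, t) is a tensor product of a function of s and a function of t, and both factors are bounded continuous (hence Lebesgue integrable) on the rectangle, so Fubini's theorem applies:
  integral_R f d(m x m) = (integral_a1^b1 1 ds) * (integral_a2^b2 t^2 dt).
Inner integral in s: integral_{-1}^{3} 1 ds = (3^1 - (-1)^1)/1
  = 4.
Inner integral in t: integral_{-1}^{0} t^2 dt = (0^3 - (-1)^3)/3
  = 1/3.
Product: (4) * (1/3) = 4/3.

4/3


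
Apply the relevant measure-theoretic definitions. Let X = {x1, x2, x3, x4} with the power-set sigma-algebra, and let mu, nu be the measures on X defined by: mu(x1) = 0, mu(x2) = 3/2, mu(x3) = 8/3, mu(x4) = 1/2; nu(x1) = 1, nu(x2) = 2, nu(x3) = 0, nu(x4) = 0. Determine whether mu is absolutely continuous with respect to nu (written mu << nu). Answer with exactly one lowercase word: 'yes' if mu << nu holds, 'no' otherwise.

mu << nu means: every nu-null measurable set is also mu-null; equivalently, for every atom x, if nu({x}) = 0 then mu({x}) = 0.
Checking each atom:
  x1: nu = 1 > 0 -> no constraint.
  x2: nu = 2 > 0 -> no constraint.
  x3: nu = 0, mu = 8/3 > 0 -> violates mu << nu.
  x4: nu = 0, mu = 1/2 > 0 -> violates mu << nu.
The atom(s) x3, x4 violate the condition (nu = 0 but mu > 0). Therefore mu is NOT absolutely continuous w.r.t. nu.

no


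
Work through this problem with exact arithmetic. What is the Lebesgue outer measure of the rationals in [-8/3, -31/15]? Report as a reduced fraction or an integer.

The set Q cap [-8/3, -31/15] is countable (a subset of the countable set Q). Lebesgue outer measure of any countable set is 0: each singleton {q} has m*({q}) = 0, and by countable subadditivity m*(union_k {q_k}) <= sum_k m*({q_k}) = sum_k 0 = 0. The reverse inequality m*(E) >= 0 is automatic. So m*(Q cap [-8/3, -31/15]) = 0.

0


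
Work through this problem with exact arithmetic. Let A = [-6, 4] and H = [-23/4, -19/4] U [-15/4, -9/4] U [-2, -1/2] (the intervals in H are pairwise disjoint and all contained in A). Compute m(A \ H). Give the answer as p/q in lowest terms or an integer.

The ambient interval has length m(A) = 4 - (-6) = 10.
Since the holes are disjoint and sit inside A, by finite additivity
  m(H) = sum_i (b_i - a_i), and m(A \ H) = m(A) - m(H).
Computing the hole measures:
  m(H_1) = -19/4 - (-23/4) = 1.
  m(H_2) = -9/4 - (-15/4) = 3/2.
  m(H_3) = -1/2 - (-2) = 3/2.
Summed: m(H) = 1 + 3/2 + 3/2 = 4.
So m(A \ H) = 10 - 4 = 6.

6


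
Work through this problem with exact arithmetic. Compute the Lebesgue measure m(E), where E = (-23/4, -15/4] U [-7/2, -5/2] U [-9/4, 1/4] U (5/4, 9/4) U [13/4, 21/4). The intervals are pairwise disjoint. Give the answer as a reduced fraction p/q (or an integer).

For pairwise disjoint intervals, m(union_i I_i) = sum_i m(I_i),
and m is invariant under swapping open/closed endpoints (single points have measure 0).
So m(E) = sum_i (b_i - a_i).
  I_1 has length -15/4 - (-23/4) = 2.
  I_2 has length -5/2 - (-7/2) = 1.
  I_3 has length 1/4 - (-9/4) = 5/2.
  I_4 has length 9/4 - 5/4 = 1.
  I_5 has length 21/4 - 13/4 = 2.
Summing:
  m(E) = 2 + 1 + 5/2 + 1 + 2 = 17/2.

17/2


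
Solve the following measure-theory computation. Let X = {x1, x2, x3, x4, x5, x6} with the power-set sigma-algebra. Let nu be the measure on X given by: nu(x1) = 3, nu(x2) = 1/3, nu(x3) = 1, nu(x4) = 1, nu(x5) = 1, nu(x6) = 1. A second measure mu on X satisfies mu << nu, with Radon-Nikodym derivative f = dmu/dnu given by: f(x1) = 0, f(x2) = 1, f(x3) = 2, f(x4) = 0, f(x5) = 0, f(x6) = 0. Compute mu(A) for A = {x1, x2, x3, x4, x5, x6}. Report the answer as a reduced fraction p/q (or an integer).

By the defining property of the Radon-Nikodym derivative, for every measurable set A,
  mu(A) = integral_A f dnu.
Since nu is a discrete measure concentrated on the atoms of X, the integral over A reduces to the sum
  mu(A) = sum_{x in A} f(x) * nu({x}).
Computing each term:
  x1: f(x1) * nu(x1) = 0 * 3 = 0.
  x2: f(x2) * nu(x2) = 1 * 1/3 = 1/3.
  x3: f(x3) * nu(x3) = 2 * 1 = 2.
  x4: f(x4) * nu(x4) = 0 * 1 = 0.
  x5: f(x5) * nu(x5) = 0 * 1 = 0.
  x6: f(x6) * nu(x6) = 0 * 1 = 0.
Summing: mu(A) = 0 + 1/3 + 2 + 0 + 0 + 0 = 7/3.

7/3


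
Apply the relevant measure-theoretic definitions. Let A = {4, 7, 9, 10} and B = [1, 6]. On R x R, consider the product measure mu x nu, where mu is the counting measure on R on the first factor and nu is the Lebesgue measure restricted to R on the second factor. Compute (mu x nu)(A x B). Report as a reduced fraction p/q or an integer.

For a measurable rectangle A x B, the product measure satisfies
  (mu x nu)(A x B) = mu(A) * nu(B).
  mu(A) = 4.
  nu(B) = 5.
  (mu x nu)(A x B) = 4 * 5 = 20.

20


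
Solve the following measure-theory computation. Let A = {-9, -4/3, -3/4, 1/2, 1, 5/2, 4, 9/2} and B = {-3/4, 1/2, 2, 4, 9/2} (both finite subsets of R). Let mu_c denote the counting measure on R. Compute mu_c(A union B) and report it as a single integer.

Counting measure on a finite set equals cardinality. By inclusion-exclusion, |A union B| = |A| + |B| - |A cap B|.
|A| = 8, |B| = 5, |A cap B| = 4.
So mu_c(A union B) = 8 + 5 - 4 = 9.

9


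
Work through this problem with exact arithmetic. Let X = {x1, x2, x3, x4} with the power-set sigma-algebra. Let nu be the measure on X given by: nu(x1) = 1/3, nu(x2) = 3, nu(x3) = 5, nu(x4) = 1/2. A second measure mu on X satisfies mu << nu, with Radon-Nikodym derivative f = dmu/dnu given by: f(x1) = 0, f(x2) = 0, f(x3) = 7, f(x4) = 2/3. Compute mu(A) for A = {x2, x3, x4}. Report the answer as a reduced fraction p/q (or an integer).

By the defining property of the Radon-Nikodym derivative, for every measurable set A,
  mu(A) = integral_A f dnu.
Since nu is a discrete measure concentrated on the atoms of X, the integral over A reduces to the sum
  mu(A) = sum_{x in A} f(x) * nu({x}).
Computing each term:
  x2: f(x2) * nu(x2) = 0 * 3 = 0.
  x3: f(x3) * nu(x3) = 7 * 5 = 35.
  x4: f(x4) * nu(x4) = 2/3 * 1/2 = 1/3.
Summing: mu(A) = 0 + 35 + 1/3 = 106/3.

106/3


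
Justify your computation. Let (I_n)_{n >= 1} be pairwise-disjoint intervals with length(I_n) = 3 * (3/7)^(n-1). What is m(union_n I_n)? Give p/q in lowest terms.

By countable additivity of the Lebesgue measure on pairwise disjoint measurable sets,
  m(union_{n >= 1} I_n) = sum_{n >= 1} m(I_n) = sum_{n >= 1} a * r^(n-1),
  with a = 3 and r = 3/7.
Since 0 < r = 3/7 < 1, the geometric series converges:
  sum_{n >= 1} a * r^(n-1) = a / (1 - r).
  = 3 / (1 - 3/7)
  = 3 / (4/7)
  = 21/4.

21/4


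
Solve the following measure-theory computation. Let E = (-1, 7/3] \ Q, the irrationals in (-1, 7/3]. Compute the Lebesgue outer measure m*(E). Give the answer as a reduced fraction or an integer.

The interval I = (-1, 7/3] has m(I) = 7/3 - (-1) = 10/3 (endpoints are measure-zero, so open/closed/half-open agree). Write I = (I cap Q) u (I \ Q). The rationals in I are countable, so m*(I cap Q) = 0 (cover each rational by intervals whose total length is arbitrarily small). By countable subadditivity m*(I) <= m*(I cap Q) + m*(I \ Q), hence m*(I \ Q) >= m(I) = 10/3. The reverse inequality m*(I \ Q) <= m*(I) = 10/3 is trivial since (I \ Q) is a subset of I. Therefore m*(I \ Q) = 10/3.

10/3


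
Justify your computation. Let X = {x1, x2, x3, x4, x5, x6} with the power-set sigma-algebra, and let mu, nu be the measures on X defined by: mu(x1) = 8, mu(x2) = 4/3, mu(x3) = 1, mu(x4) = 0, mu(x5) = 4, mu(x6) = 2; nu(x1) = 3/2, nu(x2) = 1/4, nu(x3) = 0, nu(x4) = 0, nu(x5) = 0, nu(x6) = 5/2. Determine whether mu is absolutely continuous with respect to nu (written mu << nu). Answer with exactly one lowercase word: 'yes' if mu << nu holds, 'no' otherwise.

mu << nu means: every nu-null measurable set is also mu-null; equivalently, for every atom x, if nu({x}) = 0 then mu({x}) = 0.
Checking each atom:
  x1: nu = 3/2 > 0 -> no constraint.
  x2: nu = 1/4 > 0 -> no constraint.
  x3: nu = 0, mu = 1 > 0 -> violates mu << nu.
  x4: nu = 0, mu = 0 -> consistent with mu << nu.
  x5: nu = 0, mu = 4 > 0 -> violates mu << nu.
  x6: nu = 5/2 > 0 -> no constraint.
The atom(s) x3, x5 violate the condition (nu = 0 but mu > 0). Therefore mu is NOT absolutely continuous w.r.t. nu.

no


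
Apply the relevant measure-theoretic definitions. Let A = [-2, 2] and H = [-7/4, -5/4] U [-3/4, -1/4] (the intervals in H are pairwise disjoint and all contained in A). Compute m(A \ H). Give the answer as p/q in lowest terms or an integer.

The ambient interval has length m(A) = 2 - (-2) = 4.
Since the holes are disjoint and sit inside A, by finite additivity
  m(H) = sum_i (b_i - a_i), and m(A \ H) = m(A) - m(H).
Computing the hole measures:
  m(H_1) = -5/4 - (-7/4) = 1/2.
  m(H_2) = -1/4 - (-3/4) = 1/2.
Summed: m(H) = 1/2 + 1/2 = 1.
So m(A \ H) = 4 - 1 = 3.

3


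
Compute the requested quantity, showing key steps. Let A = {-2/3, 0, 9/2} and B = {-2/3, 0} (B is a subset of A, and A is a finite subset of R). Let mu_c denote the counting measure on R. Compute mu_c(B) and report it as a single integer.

Counting measure assigns mu_c(E) = |E| (number of elements) when E is finite.
B has 2 element(s), so mu_c(B) = 2.

2


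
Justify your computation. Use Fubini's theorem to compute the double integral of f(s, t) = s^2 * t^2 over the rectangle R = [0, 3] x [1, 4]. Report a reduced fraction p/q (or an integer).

f(s, t) is a tensor product of a function of s and a function of t, and both factors are bounded continuous (hence Lebesgue integrable) on the rectangle, so Fubini's theorem applies:
  integral_R f d(m x m) = (integral_a1^b1 s^2 ds) * (integral_a2^b2 t^2 dt).
Inner integral in s: integral_{0}^{3} s^2 ds = (3^3 - 0^3)/3
  = 9.
Inner integral in t: integral_{1}^{4} t^2 dt = (4^3 - 1^3)/3
  = 21.
Product: (9) * (21) = 189.

189


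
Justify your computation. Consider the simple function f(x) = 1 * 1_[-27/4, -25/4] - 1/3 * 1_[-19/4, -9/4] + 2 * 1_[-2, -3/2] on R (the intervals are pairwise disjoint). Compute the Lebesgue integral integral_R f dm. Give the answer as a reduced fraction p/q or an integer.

For a simple function f = sum_i c_i * 1_{A_i} with disjoint A_i,
  integral f dm = sum_i c_i * m(A_i).
Lengths of the A_i:
  m(A_1) = -25/4 - (-27/4) = 1/2.
  m(A_2) = -9/4 - (-19/4) = 5/2.
  m(A_3) = -3/2 - (-2) = 1/2.
Contributions c_i * m(A_i):
  (1) * (1/2) = 1/2.
  (-1/3) * (5/2) = -5/6.
  (2) * (1/2) = 1.
Total: 1/2 - 5/6 + 1 = 2/3.

2/3


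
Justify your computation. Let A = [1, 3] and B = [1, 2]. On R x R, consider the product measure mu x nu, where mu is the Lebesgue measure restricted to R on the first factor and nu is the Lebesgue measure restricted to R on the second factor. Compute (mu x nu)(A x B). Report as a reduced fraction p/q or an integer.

For a measurable rectangle A x B, the product measure satisfies
  (mu x nu)(A x B) = mu(A) * nu(B).
  mu(A) = 2.
  nu(B) = 1.
  (mu x nu)(A x B) = 2 * 1 = 2.

2


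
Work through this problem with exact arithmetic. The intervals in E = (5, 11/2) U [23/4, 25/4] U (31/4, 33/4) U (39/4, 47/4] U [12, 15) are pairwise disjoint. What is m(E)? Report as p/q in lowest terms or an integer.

For pairwise disjoint intervals, m(union_i I_i) = sum_i m(I_i),
and m is invariant under swapping open/closed endpoints (single points have measure 0).
So m(E) = sum_i (b_i - a_i).
  I_1 has length 11/2 - 5 = 1/2.
  I_2 has length 25/4 - 23/4 = 1/2.
  I_3 has length 33/4 - 31/4 = 1/2.
  I_4 has length 47/4 - 39/4 = 2.
  I_5 has length 15 - 12 = 3.
Summing:
  m(E) = 1/2 + 1/2 + 1/2 + 2 + 3 = 13/2.

13/2


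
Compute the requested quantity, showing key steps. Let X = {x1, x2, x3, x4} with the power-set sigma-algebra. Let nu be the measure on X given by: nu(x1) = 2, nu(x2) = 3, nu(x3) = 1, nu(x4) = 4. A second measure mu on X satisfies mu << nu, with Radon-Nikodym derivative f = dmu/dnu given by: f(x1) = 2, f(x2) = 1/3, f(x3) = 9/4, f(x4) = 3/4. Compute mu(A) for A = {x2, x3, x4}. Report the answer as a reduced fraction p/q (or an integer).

By the defining property of the Radon-Nikodym derivative, for every measurable set A,
  mu(A) = integral_A f dnu.
Since nu is a discrete measure concentrated on the atoms of X, the integral over A reduces to the sum
  mu(A) = sum_{x in A} f(x) * nu({x}).
Computing each term:
  x2: f(x2) * nu(x2) = 1/3 * 3 = 1.
  x3: f(x3) * nu(x3) = 9/4 * 1 = 9/4.
  x4: f(x4) * nu(x4) = 3/4 * 4 = 3.
Summing: mu(A) = 1 + 9/4 + 3 = 25/4.

25/4


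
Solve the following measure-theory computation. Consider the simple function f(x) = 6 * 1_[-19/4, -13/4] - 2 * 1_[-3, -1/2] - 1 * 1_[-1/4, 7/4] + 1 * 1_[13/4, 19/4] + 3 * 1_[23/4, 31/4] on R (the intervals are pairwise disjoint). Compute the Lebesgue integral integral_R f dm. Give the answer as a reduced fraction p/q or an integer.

For a simple function f = sum_i c_i * 1_{A_i} with disjoint A_i,
  integral f dm = sum_i c_i * m(A_i).
Lengths of the A_i:
  m(A_1) = -13/4 - (-19/4) = 3/2.
  m(A_2) = -1/2 - (-3) = 5/2.
  m(A_3) = 7/4 - (-1/4) = 2.
  m(A_4) = 19/4 - 13/4 = 3/2.
  m(A_5) = 31/4 - 23/4 = 2.
Contributions c_i * m(A_i):
  (6) * (3/2) = 9.
  (-2) * (5/2) = -5.
  (-1) * (2) = -2.
  (1) * (3/2) = 3/2.
  (3) * (2) = 6.
Total: 9 - 5 - 2 + 3/2 + 6 = 19/2.

19/2


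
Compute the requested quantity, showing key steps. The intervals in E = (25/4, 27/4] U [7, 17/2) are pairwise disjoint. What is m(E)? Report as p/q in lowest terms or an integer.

For pairwise disjoint intervals, m(union_i I_i) = sum_i m(I_i),
and m is invariant under swapping open/closed endpoints (single points have measure 0).
So m(E) = sum_i (b_i - a_i).
  I_1 has length 27/4 - 25/4 = 1/2.
  I_2 has length 17/2 - 7 = 3/2.
Summing:
  m(E) = 1/2 + 3/2 = 2.

2


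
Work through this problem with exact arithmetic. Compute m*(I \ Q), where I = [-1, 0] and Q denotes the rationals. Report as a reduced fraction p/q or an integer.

The interval I = [-1, 0] has m(I) = 0 - (-1) = 1 (endpoints are measure-zero, so open/closed/half-open agree). Write I = (I cap Q) u (I \ Q). The rationals in I are countable, so m*(I cap Q) = 0 (cover each rational by intervals whose total length is arbitrarily small). By countable subadditivity m*(I) <= m*(I cap Q) + m*(I \ Q), hence m*(I \ Q) >= m(I) = 1. The reverse inequality m*(I \ Q) <= m*(I) = 1 is trivial since (I \ Q) is a subset of I. Therefore m*(I \ Q) = 1.

1


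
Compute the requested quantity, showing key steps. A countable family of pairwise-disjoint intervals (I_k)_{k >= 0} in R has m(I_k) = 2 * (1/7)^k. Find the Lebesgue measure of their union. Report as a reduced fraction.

By countable additivity of the Lebesgue measure on pairwise disjoint measurable sets,
  m(union_{k >= 0} I_k) = sum_{k >= 0} m(I_k) = sum_{k >= 0} a * r^k,
  with a = 2 and r = 1/7.
Since 0 < r = 1/7 < 1, the geometric series converges:
  sum_{k >= 0} a * r^k = a / (1 - r).
  = 2 / (1 - 1/7)
  = 2 / (6/7)
  = 7/3.

7/3


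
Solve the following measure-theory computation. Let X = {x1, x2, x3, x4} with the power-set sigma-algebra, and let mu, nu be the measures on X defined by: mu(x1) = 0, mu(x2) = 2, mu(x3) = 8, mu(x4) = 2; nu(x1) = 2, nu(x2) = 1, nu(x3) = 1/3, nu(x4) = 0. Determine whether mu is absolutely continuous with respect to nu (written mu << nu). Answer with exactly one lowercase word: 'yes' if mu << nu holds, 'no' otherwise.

mu << nu means: every nu-null measurable set is also mu-null; equivalently, for every atom x, if nu({x}) = 0 then mu({x}) = 0.
Checking each atom:
  x1: nu = 2 > 0 -> no constraint.
  x2: nu = 1 > 0 -> no constraint.
  x3: nu = 1/3 > 0 -> no constraint.
  x4: nu = 0, mu = 2 > 0 -> violates mu << nu.
The atom(s) x4 violate the condition (nu = 0 but mu > 0). Therefore mu is NOT absolutely continuous w.r.t. nu.

no


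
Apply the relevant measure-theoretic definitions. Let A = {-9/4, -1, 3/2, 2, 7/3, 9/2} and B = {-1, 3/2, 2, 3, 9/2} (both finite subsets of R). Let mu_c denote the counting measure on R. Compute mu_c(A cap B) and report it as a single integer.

Counting measure on a finite set equals cardinality. mu_c(A cap B) = |A cap B| (elements appearing in both).
Enumerating the elements of A that also lie in B gives 4 element(s).
So mu_c(A cap B) = 4.

4


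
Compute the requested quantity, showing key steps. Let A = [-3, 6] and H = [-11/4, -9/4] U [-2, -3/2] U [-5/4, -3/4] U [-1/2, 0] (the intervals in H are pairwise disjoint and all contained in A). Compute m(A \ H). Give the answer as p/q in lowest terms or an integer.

The ambient interval has length m(A) = 6 - (-3) = 9.
Since the holes are disjoint and sit inside A, by finite additivity
  m(H) = sum_i (b_i - a_i), and m(A \ H) = m(A) - m(H).
Computing the hole measures:
  m(H_1) = -9/4 - (-11/4) = 1/2.
  m(H_2) = -3/2 - (-2) = 1/2.
  m(H_3) = -3/4 - (-5/4) = 1/2.
  m(H_4) = 0 - (-1/2) = 1/2.
Summed: m(H) = 1/2 + 1/2 + 1/2 + 1/2 = 2.
So m(A \ H) = 9 - 2 = 7.

7


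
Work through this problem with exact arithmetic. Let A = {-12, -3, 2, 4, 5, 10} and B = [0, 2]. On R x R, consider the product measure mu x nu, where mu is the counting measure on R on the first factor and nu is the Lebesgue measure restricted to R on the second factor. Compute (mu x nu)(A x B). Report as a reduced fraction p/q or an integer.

For a measurable rectangle A x B, the product measure satisfies
  (mu x nu)(A x B) = mu(A) * nu(B).
  mu(A) = 6.
  nu(B) = 2.
  (mu x nu)(A x B) = 6 * 2 = 12.

12


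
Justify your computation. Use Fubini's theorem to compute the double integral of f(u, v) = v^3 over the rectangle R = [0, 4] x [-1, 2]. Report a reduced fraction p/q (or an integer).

f(u, v) is a tensor product of a function of u and a function of v, and both factors are bounded continuous (hence Lebesgue integrable) on the rectangle, so Fubini's theorem applies:
  integral_R f d(m x m) = (integral_a1^b1 1 du) * (integral_a2^b2 v^3 dv).
Inner integral in u: integral_{0}^{4} 1 du = (4^1 - 0^1)/1
  = 4.
Inner integral in v: integral_{-1}^{2} v^3 dv = (2^4 - (-1)^4)/4
  = 15/4.
Product: (4) * (15/4) = 15.

15


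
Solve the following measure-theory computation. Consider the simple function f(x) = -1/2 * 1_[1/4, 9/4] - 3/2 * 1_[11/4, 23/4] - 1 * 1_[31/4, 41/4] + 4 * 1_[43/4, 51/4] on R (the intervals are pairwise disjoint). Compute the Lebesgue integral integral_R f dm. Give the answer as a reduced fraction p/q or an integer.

For a simple function f = sum_i c_i * 1_{A_i} with disjoint A_i,
  integral f dm = sum_i c_i * m(A_i).
Lengths of the A_i:
  m(A_1) = 9/4 - 1/4 = 2.
  m(A_2) = 23/4 - 11/4 = 3.
  m(A_3) = 41/4 - 31/4 = 5/2.
  m(A_4) = 51/4 - 43/4 = 2.
Contributions c_i * m(A_i):
  (-1/2) * (2) = -1.
  (-3/2) * (3) = -9/2.
  (-1) * (5/2) = -5/2.
  (4) * (2) = 8.
Total: -1 - 9/2 - 5/2 + 8 = 0.

0


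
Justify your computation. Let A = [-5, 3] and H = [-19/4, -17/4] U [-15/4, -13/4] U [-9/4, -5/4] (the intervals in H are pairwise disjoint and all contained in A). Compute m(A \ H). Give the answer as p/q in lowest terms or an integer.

The ambient interval has length m(A) = 3 - (-5) = 8.
Since the holes are disjoint and sit inside A, by finite additivity
  m(H) = sum_i (b_i - a_i), and m(A \ H) = m(A) - m(H).
Computing the hole measures:
  m(H_1) = -17/4 - (-19/4) = 1/2.
  m(H_2) = -13/4 - (-15/4) = 1/2.
  m(H_3) = -5/4 - (-9/4) = 1.
Summed: m(H) = 1/2 + 1/2 + 1 = 2.
So m(A \ H) = 8 - 2 = 6.

6


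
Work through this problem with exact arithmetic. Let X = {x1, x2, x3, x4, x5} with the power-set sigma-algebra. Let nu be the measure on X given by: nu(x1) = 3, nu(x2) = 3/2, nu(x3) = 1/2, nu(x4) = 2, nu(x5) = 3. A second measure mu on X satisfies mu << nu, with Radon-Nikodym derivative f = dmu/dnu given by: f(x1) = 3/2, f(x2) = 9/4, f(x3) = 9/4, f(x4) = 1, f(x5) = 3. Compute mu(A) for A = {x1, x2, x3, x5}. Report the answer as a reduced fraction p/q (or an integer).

By the defining property of the Radon-Nikodym derivative, for every measurable set A,
  mu(A) = integral_A f dnu.
Since nu is a discrete measure concentrated on the atoms of X, the integral over A reduces to the sum
  mu(A) = sum_{x in A} f(x) * nu({x}).
Computing each term:
  x1: f(x1) * nu(x1) = 3/2 * 3 = 9/2.
  x2: f(x2) * nu(x2) = 9/4 * 3/2 = 27/8.
  x3: f(x3) * nu(x3) = 9/4 * 1/2 = 9/8.
  x5: f(x5) * nu(x5) = 3 * 3 = 9.
Summing: mu(A) = 9/2 + 27/8 + 9/8 + 9 = 18.

18


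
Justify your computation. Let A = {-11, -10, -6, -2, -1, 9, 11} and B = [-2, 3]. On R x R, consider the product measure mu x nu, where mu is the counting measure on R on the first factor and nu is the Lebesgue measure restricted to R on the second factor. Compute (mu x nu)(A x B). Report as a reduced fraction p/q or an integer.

For a measurable rectangle A x B, the product measure satisfies
  (mu x nu)(A x B) = mu(A) * nu(B).
  mu(A) = 7.
  nu(B) = 5.
  (mu x nu)(A x B) = 7 * 5 = 35.

35


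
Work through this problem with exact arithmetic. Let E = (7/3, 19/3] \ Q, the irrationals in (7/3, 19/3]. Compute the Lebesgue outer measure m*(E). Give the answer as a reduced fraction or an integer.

The interval I = (7/3, 19/3] has m(I) = 19/3 - 7/3 = 4 (endpoints are measure-zero, so open/closed/half-open agree). Write I = (I cap Q) u (I \ Q). The rationals in I are countable, so m*(I cap Q) = 0 (cover each rational by intervals whose total length is arbitrarily small). By countable subadditivity m*(I) <= m*(I cap Q) + m*(I \ Q), hence m*(I \ Q) >= m(I) = 4. The reverse inequality m*(I \ Q) <= m*(I) = 4 is trivial since (I \ Q) is a subset of I. Therefore m*(I \ Q) = 4.

4


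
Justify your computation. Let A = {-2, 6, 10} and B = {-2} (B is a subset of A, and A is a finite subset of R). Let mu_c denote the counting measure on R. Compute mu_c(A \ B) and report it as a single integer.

Counting measure assigns mu_c(E) = |E| (number of elements) when E is finite. For B subset A, A \ B is the set of elements of A not in B, so |A \ B| = |A| - |B|.
|A| = 3, |B| = 1, so mu_c(A \ B) = 3 - 1 = 2.

2


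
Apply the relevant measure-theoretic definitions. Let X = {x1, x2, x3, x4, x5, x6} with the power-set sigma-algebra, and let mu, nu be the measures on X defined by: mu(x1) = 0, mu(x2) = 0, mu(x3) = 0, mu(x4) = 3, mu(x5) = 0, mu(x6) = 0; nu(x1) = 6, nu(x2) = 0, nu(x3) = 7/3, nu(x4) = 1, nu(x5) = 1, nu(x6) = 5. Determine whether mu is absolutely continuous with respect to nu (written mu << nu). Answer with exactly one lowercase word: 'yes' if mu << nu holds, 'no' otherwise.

mu << nu means: every nu-null measurable set is also mu-null; equivalently, for every atom x, if nu({x}) = 0 then mu({x}) = 0.
Checking each atom:
  x1: nu = 6 > 0 -> no constraint.
  x2: nu = 0, mu = 0 -> consistent with mu << nu.
  x3: nu = 7/3 > 0 -> no constraint.
  x4: nu = 1 > 0 -> no constraint.
  x5: nu = 1 > 0 -> no constraint.
  x6: nu = 5 > 0 -> no constraint.
No atom violates the condition. Therefore mu << nu.

yes


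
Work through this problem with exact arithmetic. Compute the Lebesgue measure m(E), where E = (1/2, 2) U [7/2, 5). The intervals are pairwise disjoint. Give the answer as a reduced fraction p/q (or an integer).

For pairwise disjoint intervals, m(union_i I_i) = sum_i m(I_i),
and m is invariant under swapping open/closed endpoints (single points have measure 0).
So m(E) = sum_i (b_i - a_i).
  I_1 has length 2 - 1/2 = 3/2.
  I_2 has length 5 - 7/2 = 3/2.
Summing:
  m(E) = 3/2 + 3/2 = 3.

3


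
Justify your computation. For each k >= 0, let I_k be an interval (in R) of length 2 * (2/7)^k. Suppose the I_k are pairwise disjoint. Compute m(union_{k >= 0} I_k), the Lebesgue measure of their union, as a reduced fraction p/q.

By countable additivity of the Lebesgue measure on pairwise disjoint measurable sets,
  m(union_{k >= 0} I_k) = sum_{k >= 0} m(I_k) = sum_{k >= 0} a * r^k,
  with a = 2 and r = 2/7.
Since 0 < r = 2/7 < 1, the geometric series converges:
  sum_{k >= 0} a * r^k = a / (1 - r).
  = 2 / (1 - 2/7)
  = 2 / (5/7)
  = 14/5.

14/5


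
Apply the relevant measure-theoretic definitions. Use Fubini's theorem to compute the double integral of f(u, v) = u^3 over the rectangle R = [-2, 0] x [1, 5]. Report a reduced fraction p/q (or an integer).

f(u, v) is a tensor product of a function of u and a function of v, and both factors are bounded continuous (hence Lebesgue integrable) on the rectangle, so Fubini's theorem applies:
  integral_R f d(m x m) = (integral_a1^b1 u^3 du) * (integral_a2^b2 1 dv).
Inner integral in u: integral_{-2}^{0} u^3 du = (0^4 - (-2)^4)/4
  = -4.
Inner integral in v: integral_{1}^{5} 1 dv = (5^1 - 1^1)/1
  = 4.
Product: (-4) * (4) = -16.

-16


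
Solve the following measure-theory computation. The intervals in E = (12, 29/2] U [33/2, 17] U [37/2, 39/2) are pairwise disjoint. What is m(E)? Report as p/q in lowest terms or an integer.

For pairwise disjoint intervals, m(union_i I_i) = sum_i m(I_i),
and m is invariant under swapping open/closed endpoints (single points have measure 0).
So m(E) = sum_i (b_i - a_i).
  I_1 has length 29/2 - 12 = 5/2.
  I_2 has length 17 - 33/2 = 1/2.
  I_3 has length 39/2 - 37/2 = 1.
Summing:
  m(E) = 5/2 + 1/2 + 1 = 4.

4


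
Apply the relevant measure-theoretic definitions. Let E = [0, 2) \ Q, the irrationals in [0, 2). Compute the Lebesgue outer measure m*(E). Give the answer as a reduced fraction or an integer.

The interval I = [0, 2) has m(I) = 2 - 0 = 2 (endpoints are measure-zero, so open/closed/half-open agree). Write I = (I cap Q) u (I \ Q). The rationals in I are countable, so m*(I cap Q) = 0 (cover each rational by intervals whose total length is arbitrarily small). By countable subadditivity m*(I) <= m*(I cap Q) + m*(I \ Q), hence m*(I \ Q) >= m(I) = 2. The reverse inequality m*(I \ Q) <= m*(I) = 2 is trivial since (I \ Q) is a subset of I. Therefore m*(I \ Q) = 2.

2


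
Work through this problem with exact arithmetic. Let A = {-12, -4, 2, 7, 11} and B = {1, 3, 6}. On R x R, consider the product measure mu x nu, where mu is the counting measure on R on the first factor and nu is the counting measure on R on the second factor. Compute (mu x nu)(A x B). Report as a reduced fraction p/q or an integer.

For a measurable rectangle A x B, the product measure satisfies
  (mu x nu)(A x B) = mu(A) * nu(B).
  mu(A) = 5.
  nu(B) = 3.
  (mu x nu)(A x B) = 5 * 3 = 15.

15


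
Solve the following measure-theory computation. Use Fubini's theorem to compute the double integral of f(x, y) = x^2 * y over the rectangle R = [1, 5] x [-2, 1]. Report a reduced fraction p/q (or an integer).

f(x, y) is a tensor product of a function of x and a function of y, and both factors are bounded continuous (hence Lebesgue integrable) on the rectangle, so Fubini's theorem applies:
  integral_R f d(m x m) = (integral_a1^b1 x^2 dx) * (integral_a2^b2 y dy).
Inner integral in x: integral_{1}^{5} x^2 dx = (5^3 - 1^3)/3
  = 124/3.
Inner integral in y: integral_{-2}^{1} y dy = (1^2 - (-2)^2)/2
  = -3/2.
Product: (124/3) * (-3/2) = -62.

-62


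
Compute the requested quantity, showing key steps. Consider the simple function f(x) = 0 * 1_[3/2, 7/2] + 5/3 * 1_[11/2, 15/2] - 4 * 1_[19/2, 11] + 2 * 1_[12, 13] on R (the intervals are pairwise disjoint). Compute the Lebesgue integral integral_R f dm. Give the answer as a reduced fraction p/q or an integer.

For a simple function f = sum_i c_i * 1_{A_i} with disjoint A_i,
  integral f dm = sum_i c_i * m(A_i).
Lengths of the A_i:
  m(A_1) = 7/2 - 3/2 = 2.
  m(A_2) = 15/2 - 11/2 = 2.
  m(A_3) = 11 - 19/2 = 3/2.
  m(A_4) = 13 - 12 = 1.
Contributions c_i * m(A_i):
  (0) * (2) = 0.
  (5/3) * (2) = 10/3.
  (-4) * (3/2) = -6.
  (2) * (1) = 2.
Total: 0 + 10/3 - 6 + 2 = -2/3.

-2/3


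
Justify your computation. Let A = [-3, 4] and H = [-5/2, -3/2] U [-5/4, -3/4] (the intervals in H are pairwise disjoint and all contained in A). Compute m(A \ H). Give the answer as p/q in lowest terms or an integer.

The ambient interval has length m(A) = 4 - (-3) = 7.
Since the holes are disjoint and sit inside A, by finite additivity
  m(H) = sum_i (b_i - a_i), and m(A \ H) = m(A) - m(H).
Computing the hole measures:
  m(H_1) = -3/2 - (-5/2) = 1.
  m(H_2) = -3/4 - (-5/4) = 1/2.
Summed: m(H) = 1 + 1/2 = 3/2.
So m(A \ H) = 7 - 3/2 = 11/2.

11/2


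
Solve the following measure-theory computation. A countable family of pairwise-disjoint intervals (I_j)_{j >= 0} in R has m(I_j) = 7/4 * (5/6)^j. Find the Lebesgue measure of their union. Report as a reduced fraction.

By countable additivity of the Lebesgue measure on pairwise disjoint measurable sets,
  m(union_{j >= 0} I_j) = sum_{j >= 0} m(I_j) = sum_{j >= 0} a * r^j,
  with a = 7/4 and r = 5/6.
Since 0 < r = 5/6 < 1, the geometric series converges:
  sum_{j >= 0} a * r^j = a / (1 - r).
  = 7/4 / (1 - 5/6)
  = 7/4 / (1/6)
  = 21/2.

21/2


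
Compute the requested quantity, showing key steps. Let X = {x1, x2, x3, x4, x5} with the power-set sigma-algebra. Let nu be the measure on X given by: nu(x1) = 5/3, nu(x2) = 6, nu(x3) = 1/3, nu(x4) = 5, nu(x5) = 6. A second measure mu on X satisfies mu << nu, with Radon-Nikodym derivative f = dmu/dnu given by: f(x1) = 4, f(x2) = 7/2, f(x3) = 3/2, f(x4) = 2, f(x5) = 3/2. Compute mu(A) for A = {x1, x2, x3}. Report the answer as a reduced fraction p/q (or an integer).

By the defining property of the Radon-Nikodym derivative, for every measurable set A,
  mu(A) = integral_A f dnu.
Since nu is a discrete measure concentrated on the atoms of X, the integral over A reduces to the sum
  mu(A) = sum_{x in A} f(x) * nu({x}).
Computing each term:
  x1: f(x1) * nu(x1) = 4 * 5/3 = 20/3.
  x2: f(x2) * nu(x2) = 7/2 * 6 = 21.
  x3: f(x3) * nu(x3) = 3/2 * 1/3 = 1/2.
Summing: mu(A) = 20/3 + 21 + 1/2 = 169/6.

169/6


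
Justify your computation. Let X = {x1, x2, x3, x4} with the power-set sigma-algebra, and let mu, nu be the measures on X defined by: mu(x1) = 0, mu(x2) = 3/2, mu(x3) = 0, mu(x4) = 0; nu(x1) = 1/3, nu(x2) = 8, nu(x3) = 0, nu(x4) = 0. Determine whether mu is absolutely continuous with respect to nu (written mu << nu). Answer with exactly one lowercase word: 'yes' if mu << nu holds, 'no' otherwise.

mu << nu means: every nu-null measurable set is also mu-null; equivalently, for every atom x, if nu({x}) = 0 then mu({x}) = 0.
Checking each atom:
  x1: nu = 1/3 > 0 -> no constraint.
  x2: nu = 8 > 0 -> no constraint.
  x3: nu = 0, mu = 0 -> consistent with mu << nu.
  x4: nu = 0, mu = 0 -> consistent with mu << nu.
No atom violates the condition. Therefore mu << nu.

yes


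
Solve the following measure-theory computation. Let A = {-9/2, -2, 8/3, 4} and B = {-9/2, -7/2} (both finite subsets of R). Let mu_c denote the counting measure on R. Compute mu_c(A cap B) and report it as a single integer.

Counting measure on a finite set equals cardinality. mu_c(A cap B) = |A cap B| (elements appearing in both).
Enumerating the elements of A that also lie in B gives 1 element(s).
So mu_c(A cap B) = 1.

1


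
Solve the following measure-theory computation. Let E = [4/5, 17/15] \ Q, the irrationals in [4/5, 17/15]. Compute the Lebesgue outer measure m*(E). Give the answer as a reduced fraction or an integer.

The interval I = [4/5, 17/15] has m(I) = 17/15 - 4/5 = 1/3 (endpoints are measure-zero, so open/closed/half-open agree). Write I = (I cap Q) u (I \ Q). The rationals in I are countable, so m*(I cap Q) = 0 (cover each rational by intervals whose total length is arbitrarily small). By countable subadditivity m*(I) <= m*(I cap Q) + m*(I \ Q), hence m*(I \ Q) >= m(I) = 1/3. The reverse inequality m*(I \ Q) <= m*(I) = 1/3 is trivial since (I \ Q) is a subset of I. Therefore m*(I \ Q) = 1/3.

1/3


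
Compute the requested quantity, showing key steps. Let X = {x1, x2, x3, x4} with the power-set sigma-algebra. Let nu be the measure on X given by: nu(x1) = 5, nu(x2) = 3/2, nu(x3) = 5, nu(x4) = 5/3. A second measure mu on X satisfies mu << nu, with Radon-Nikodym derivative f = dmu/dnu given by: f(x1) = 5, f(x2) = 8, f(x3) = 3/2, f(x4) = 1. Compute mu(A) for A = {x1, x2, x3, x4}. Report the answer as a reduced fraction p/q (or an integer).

By the defining property of the Radon-Nikodym derivative, for every measurable set A,
  mu(A) = integral_A f dnu.
Since nu is a discrete measure concentrated on the atoms of X, the integral over A reduces to the sum
  mu(A) = sum_{x in A} f(x) * nu({x}).
Computing each term:
  x1: f(x1) * nu(x1) = 5 * 5 = 25.
  x2: f(x2) * nu(x2) = 8 * 3/2 = 12.
  x3: f(x3) * nu(x3) = 3/2 * 5 = 15/2.
  x4: f(x4) * nu(x4) = 1 * 5/3 = 5/3.
Summing: mu(A) = 25 + 12 + 15/2 + 5/3 = 277/6.

277/6


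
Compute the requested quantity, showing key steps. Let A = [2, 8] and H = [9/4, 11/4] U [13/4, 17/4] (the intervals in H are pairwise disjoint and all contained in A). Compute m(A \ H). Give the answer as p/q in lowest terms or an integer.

The ambient interval has length m(A) = 8 - 2 = 6.
Since the holes are disjoint and sit inside A, by finite additivity
  m(H) = sum_i (b_i - a_i), and m(A \ H) = m(A) - m(H).
Computing the hole measures:
  m(H_1) = 11/4 - 9/4 = 1/2.
  m(H_2) = 17/4 - 13/4 = 1.
Summed: m(H) = 1/2 + 1 = 3/2.
So m(A \ H) = 6 - 3/2 = 9/2.

9/2


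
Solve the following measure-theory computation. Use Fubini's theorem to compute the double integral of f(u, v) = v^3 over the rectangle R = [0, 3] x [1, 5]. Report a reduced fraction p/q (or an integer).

f(u, v) is a tensor product of a function of u and a function of v, and both factors are bounded continuous (hence Lebesgue integrable) on the rectangle, so Fubini's theorem applies:
  integral_R f d(m x m) = (integral_a1^b1 1 du) * (integral_a2^b2 v^3 dv).
Inner integral in u: integral_{0}^{3} 1 du = (3^1 - 0^1)/1
  = 3.
Inner integral in v: integral_{1}^{5} v^3 dv = (5^4 - 1^4)/4
  = 156.
Product: (3) * (156) = 468.

468


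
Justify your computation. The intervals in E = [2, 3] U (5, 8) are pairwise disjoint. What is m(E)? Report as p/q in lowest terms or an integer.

For pairwise disjoint intervals, m(union_i I_i) = sum_i m(I_i),
and m is invariant under swapping open/closed endpoints (single points have measure 0).
So m(E) = sum_i (b_i - a_i).
  I_1 has length 3 - 2 = 1.
  I_2 has length 8 - 5 = 3.
Summing:
  m(E) = 1 + 3 = 4.

4


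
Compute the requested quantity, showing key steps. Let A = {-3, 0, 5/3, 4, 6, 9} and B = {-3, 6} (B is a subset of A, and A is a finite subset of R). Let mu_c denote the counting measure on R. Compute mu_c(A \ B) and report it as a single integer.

Counting measure assigns mu_c(E) = |E| (number of elements) when E is finite. For B subset A, A \ B is the set of elements of A not in B, so |A \ B| = |A| - |B|.
|A| = 6, |B| = 2, so mu_c(A \ B) = 6 - 2 = 4.

4


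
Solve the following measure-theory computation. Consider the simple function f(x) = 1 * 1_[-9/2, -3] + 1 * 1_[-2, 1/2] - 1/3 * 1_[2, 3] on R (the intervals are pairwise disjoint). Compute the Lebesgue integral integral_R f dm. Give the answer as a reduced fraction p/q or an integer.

For a simple function f = sum_i c_i * 1_{A_i} with disjoint A_i,
  integral f dm = sum_i c_i * m(A_i).
Lengths of the A_i:
  m(A_1) = -3 - (-9/2) = 3/2.
  m(A_2) = 1/2 - (-2) = 5/2.
  m(A_3) = 3 - 2 = 1.
Contributions c_i * m(A_i):
  (1) * (3/2) = 3/2.
  (1) * (5/2) = 5/2.
  (-1/3) * (1) = -1/3.
Total: 3/2 + 5/2 - 1/3 = 11/3.

11/3
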